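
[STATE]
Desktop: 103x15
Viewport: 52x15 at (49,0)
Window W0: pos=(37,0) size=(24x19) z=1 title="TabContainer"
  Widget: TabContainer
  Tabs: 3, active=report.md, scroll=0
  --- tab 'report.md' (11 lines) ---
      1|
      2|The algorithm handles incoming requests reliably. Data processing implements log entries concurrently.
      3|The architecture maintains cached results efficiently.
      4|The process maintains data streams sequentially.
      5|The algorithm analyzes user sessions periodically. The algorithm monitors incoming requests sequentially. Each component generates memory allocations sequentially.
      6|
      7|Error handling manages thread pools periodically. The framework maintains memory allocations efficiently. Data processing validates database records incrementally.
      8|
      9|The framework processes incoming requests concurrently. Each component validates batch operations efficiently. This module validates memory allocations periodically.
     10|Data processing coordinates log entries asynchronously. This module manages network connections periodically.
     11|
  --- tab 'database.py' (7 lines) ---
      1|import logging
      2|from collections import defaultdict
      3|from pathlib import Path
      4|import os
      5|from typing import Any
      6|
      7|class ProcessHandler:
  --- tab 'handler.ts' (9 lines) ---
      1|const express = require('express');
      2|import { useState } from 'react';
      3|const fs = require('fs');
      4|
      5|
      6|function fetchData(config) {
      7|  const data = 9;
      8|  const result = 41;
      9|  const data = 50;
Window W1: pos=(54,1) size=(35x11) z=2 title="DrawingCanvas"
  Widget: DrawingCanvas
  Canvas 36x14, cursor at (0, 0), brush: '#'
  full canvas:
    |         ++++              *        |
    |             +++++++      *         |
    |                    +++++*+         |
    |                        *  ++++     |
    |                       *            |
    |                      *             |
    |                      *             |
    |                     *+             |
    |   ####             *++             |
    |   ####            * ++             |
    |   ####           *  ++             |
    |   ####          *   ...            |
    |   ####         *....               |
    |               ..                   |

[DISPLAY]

━━━━━━━━━━━┓                                        
er   ┏━━━━━━━━━━━━━━━━━━━━━━━━━━━━━━━━━┓            
─────┃ DrawingCanvas                   ┃            
│ dat┠─────────────────────────────────┨            
─────┃+        ++++              *     ┃            
     ┃             +++++++      *      ┃            
hm ha┃                    +++++*+      ┃            
cture┃                        *  ++++  ┃            
 main┃                       *         ┃            
hm an┃                      *          ┃            
     ┃                      *          ┃            
ing m┗━━━━━━━━━━━━━━━━━━━━━━━━━━━━━━━━━┛            
           ┃                                        
rk processe┃                                        
sing coordi┃                                        


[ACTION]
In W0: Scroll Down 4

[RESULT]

━━━━━━━━━━━┓                                        
er   ┏━━━━━━━━━━━━━━━━━━━━━━━━━━━━━━━━━┓            
─────┃ DrawingCanvas                   ┃            
│ dat┠─────────────────────────────────┨            
─────┃+        ++++              *     ┃            
hm an┃             +++++++      *      ┃            
     ┃                    +++++*+      ┃            
ing m┃                        *  ++++  ┃            
     ┃                       *         ┃            
rk pr┃                      *          ┃            
sing ┃                      *          ┃            
     ┗━━━━━━━━━━━━━━━━━━━━━━━━━━━━━━━━━┛            
           ┃                                        
           ┃                                        
           ┃                                        


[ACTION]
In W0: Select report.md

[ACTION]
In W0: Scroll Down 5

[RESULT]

━━━━━━━━━━━┓                                        
er   ┏━━━━━━━━━━━━━━━━━━━━━━━━━━━━━━━━━┓            
─────┃ DrawingCanvas                   ┃            
│ dat┠─────────────────────────────────┨            
─────┃+        ++++              *     ┃            
     ┃             +++++++      *      ┃            
ing m┃                    +++++*+      ┃            
     ┃                        *  ++++  ┃            
rk pr┃                       *         ┃            
sing ┃                      *          ┃            
     ┃                      *          ┃            
     ┗━━━━━━━━━━━━━━━━━━━━━━━━━━━━━━━━━┛            
           ┃                                        
           ┃                                        
           ┃                                        


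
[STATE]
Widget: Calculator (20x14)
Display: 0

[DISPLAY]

                   0
┌───┬───┬───┬───┐   
│ 7 │ 8 │ 9 │ ÷ │   
├───┼───┼───┼───┤   
│ 4 │ 5 │ 6 │ × │   
├───┼───┼───┼───┤   
│ 1 │ 2 │ 3 │ - │   
├───┼───┼───┼───┤   
│ 0 │ . │ = │ + │   
├───┼───┼───┼───┤   
│ C │ MC│ MR│ M+│   
└───┴───┴───┴───┘   
                    
                    


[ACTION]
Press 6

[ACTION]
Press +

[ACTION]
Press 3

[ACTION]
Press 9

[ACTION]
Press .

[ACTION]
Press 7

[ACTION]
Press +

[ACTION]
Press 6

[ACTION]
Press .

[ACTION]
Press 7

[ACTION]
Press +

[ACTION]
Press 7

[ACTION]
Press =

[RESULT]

                59.4
┌───┬───┬───┬───┐   
│ 7 │ 8 │ 9 │ ÷ │   
├───┼───┼───┼───┤   
│ 4 │ 5 │ 6 │ × │   
├───┼───┼───┼───┤   
│ 1 │ 2 │ 3 │ - │   
├───┼───┼───┼───┤   
│ 0 │ . │ = │ + │   
├───┼───┼───┼───┤   
│ C │ MC│ MR│ M+│   
└───┴───┴───┴───┘   
                    
                    


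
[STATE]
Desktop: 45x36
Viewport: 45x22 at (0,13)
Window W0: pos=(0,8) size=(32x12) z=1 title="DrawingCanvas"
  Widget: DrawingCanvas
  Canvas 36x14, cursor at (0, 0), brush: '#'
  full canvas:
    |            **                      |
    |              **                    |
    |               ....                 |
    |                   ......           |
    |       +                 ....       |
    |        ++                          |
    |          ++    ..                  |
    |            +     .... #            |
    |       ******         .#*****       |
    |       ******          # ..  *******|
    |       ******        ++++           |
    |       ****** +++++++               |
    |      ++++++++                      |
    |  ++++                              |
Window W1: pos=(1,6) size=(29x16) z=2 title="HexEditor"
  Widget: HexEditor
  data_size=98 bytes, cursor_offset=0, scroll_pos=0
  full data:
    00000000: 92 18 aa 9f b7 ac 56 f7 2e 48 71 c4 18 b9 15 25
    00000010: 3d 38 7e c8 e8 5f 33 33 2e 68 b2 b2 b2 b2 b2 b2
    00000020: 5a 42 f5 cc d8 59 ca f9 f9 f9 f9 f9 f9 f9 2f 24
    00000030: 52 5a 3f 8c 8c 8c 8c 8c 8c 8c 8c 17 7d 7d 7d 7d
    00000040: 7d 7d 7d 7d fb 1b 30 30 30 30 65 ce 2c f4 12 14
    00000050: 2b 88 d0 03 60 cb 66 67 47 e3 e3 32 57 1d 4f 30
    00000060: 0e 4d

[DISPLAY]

┃┃00000040  7d 7d 7d 7d fb 1b┃ ┃             
┃┃00000050  2b 88 d0 03 60 cb┃ ┃             
┃┃00000060  0e 4d            ┃ ┃             
┃┃                           ┃ ┃             
┃┃                           ┃ ┃             
┃┃                           ┃ ┃             
┗┃                           ┃━┛             
 ┃                           ┃               
 ┗━━━━━━━━━━━━━━━━━━━━━━━━━━━┛               
                                             
                                             
                                             
                                             
                                             
                                             
                                             
                                             
                                             
                                             
                                             
                                             
                                             


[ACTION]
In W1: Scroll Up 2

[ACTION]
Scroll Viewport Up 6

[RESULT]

 ┃ HexEditor                 ┃               
┏┠───────────────────────────┨━┓             
┃┃00000000  92 18 aa 9f b7 ac┃ ┃             
┠┃00000010  3d 38 7e c8 e8 5f┃─┨             
┃┃00000020  5a 42 f5 cc d8 59┃ ┃             
┃┃00000030  52 5a 3f 8c 8c 8c┃ ┃             
┃┃00000040  7d 7d 7d 7d fb 1b┃ ┃             
┃┃00000050  2b 88 d0 03 60 cb┃ ┃             
┃┃00000060  0e 4d            ┃ ┃             
┃┃                           ┃ ┃             
┃┃                           ┃ ┃             
┃┃                           ┃ ┃             
┗┃                           ┃━┛             
 ┃                           ┃               
 ┗━━━━━━━━━━━━━━━━━━━━━━━━━━━┛               
                                             
                                             
                                             
                                             
                                             
                                             
                                             


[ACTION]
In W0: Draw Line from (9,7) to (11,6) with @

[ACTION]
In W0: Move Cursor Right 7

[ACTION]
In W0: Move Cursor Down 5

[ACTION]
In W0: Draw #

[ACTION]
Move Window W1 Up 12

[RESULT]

 ┃00000040  7d 7d 7d 7d fb 1b┃               
┏┃00000050  2b 88 d0 03 60 cb┃━┓             
┃┃00000060  0e 4d            ┃ ┃             
┠┃                           ┃─┨             
┃┃                           ┃ ┃             
┃┃                           ┃ ┃             
┃┃                           ┃ ┃             
┃┃                           ┃ ┃             
┃┗━━━━━━━━━━━━━━━━━━━━━━━━━━━┛ ┃             
┃       #++                    ┃             
┃          ++    ..            ┃             
┃            +     .... #      ┃             
┗━━━━━━━━━━━━━━━━━━━━━━━━━━━━━━┛             
                                             
                                             
                                             
                                             
                                             
                                             
                                             
                                             
                                             


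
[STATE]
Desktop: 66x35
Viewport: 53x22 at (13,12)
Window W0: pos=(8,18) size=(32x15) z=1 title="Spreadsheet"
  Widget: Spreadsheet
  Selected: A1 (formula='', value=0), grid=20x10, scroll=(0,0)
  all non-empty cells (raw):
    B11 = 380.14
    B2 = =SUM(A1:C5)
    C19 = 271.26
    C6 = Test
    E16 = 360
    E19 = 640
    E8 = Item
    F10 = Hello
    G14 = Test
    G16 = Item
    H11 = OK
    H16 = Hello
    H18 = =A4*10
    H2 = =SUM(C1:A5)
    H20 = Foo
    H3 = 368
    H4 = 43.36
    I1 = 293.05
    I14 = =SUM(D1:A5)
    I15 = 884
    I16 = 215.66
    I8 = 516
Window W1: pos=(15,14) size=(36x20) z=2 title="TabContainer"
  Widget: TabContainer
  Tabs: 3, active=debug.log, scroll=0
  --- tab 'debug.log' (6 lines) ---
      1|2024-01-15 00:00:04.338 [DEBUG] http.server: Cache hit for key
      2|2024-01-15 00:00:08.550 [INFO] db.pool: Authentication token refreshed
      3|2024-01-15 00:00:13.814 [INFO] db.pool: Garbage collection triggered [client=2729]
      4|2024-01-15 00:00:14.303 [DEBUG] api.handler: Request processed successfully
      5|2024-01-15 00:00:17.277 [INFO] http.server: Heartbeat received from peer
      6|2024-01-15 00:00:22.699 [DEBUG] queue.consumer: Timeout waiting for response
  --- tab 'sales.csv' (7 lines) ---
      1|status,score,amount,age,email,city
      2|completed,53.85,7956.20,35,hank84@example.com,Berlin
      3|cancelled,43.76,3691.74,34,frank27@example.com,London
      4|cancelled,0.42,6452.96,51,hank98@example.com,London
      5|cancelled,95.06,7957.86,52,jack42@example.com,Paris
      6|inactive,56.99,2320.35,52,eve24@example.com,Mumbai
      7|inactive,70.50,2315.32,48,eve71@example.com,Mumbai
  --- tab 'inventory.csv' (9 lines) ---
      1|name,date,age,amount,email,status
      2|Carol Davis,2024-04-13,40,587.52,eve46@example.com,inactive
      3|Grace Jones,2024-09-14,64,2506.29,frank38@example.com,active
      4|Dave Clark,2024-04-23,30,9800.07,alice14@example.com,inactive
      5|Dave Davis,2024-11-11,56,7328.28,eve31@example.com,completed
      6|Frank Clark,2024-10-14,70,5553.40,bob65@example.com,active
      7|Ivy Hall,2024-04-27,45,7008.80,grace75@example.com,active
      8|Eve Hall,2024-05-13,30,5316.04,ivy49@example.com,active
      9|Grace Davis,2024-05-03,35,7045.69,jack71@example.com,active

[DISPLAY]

                                                     
                                                     
  ┏━━━━━━━━━━━━━━━━━━━━━━━━━━━━━━━━━━┓               
  ┃ TabContainer                     ┃               
  ┠──────────────────────────────────┨               
  ┃[debug.log]│ sales.csv │ inventory┃               
━━┃──────────────────────────────────┃               
ea┃2024-01-15 00:00:04.338 [DEBUG] ht┃               
──┃2024-01-15 00:00:08.550 [INFO] db.┃               
  ┃2024-01-15 00:00:13.814 [INFO] db.┃               
  ┃2024-01-15 00:00:14.303 [DEBUG] ap┃               
--┃2024-01-15 00:00:17.277 [INFO] htt┃               
  ┃2024-01-15 00:00:22.699 [DEBUG] qu┃               
  ┃                                  ┃               
  ┃                                  ┃               
  ┃                                  ┃               
  ┃                                  ┃               
  ┃                                  ┃               
  ┃                                  ┃               
  ┃                                  ┃               
━━┃                                  ┃               
  ┗━━━━━━━━━━━━━━━━━━━━━━━━━━━━━━━━━━┛               


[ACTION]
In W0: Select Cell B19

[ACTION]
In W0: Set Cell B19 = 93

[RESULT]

                                                     
                                                     
  ┏━━━━━━━━━━━━━━━━━━━━━━━━━━━━━━━━━━┓               
  ┃ TabContainer                     ┃               
  ┠──────────────────────────────────┨               
  ┃[debug.log]│ sales.csv │ inventory┃               
━━┃──────────────────────────────────┃               
ea┃2024-01-15 00:00:04.338 [DEBUG] ht┃               
──┃2024-01-15 00:00:08.550 [INFO] db.┃               
 9┃2024-01-15 00:00:13.814 [INFO] db.┃               
  ┃2024-01-15 00:00:14.303 [DEBUG] ap┃               
--┃2024-01-15 00:00:17.277 [INFO] htt┃               
  ┃2024-01-15 00:00:22.699 [DEBUG] qu┃               
  ┃                                  ┃               
  ┃                                  ┃               
  ┃                                  ┃               
  ┃                                  ┃               
  ┃                                  ┃               
  ┃                                  ┃               
  ┃                                  ┃               
━━┃                                  ┃               
  ┗━━━━━━━━━━━━━━━━━━━━━━━━━━━━━━━━━━┛               


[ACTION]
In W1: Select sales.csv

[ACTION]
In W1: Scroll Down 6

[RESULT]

                                                     
                                                     
  ┏━━━━━━━━━━━━━━━━━━━━━━━━━━━━━━━━━━┓               
  ┃ TabContainer                     ┃               
  ┠──────────────────────────────────┨               
  ┃ debug.log │[sales.csv]│ inventory┃               
━━┃──────────────────────────────────┃               
ea┃inactive,70.50,2315.32,48,eve71@ex┃               
──┃                                  ┃               
 9┃                                  ┃               
  ┃                                  ┃               
--┃                                  ┃               
  ┃                                  ┃               
  ┃                                  ┃               
  ┃                                  ┃               
  ┃                                  ┃               
  ┃                                  ┃               
  ┃                                  ┃               
  ┃                                  ┃               
  ┃                                  ┃               
━━┃                                  ┃               
  ┗━━━━━━━━━━━━━━━━━━━━━━━━━━━━━━━━━━┛               


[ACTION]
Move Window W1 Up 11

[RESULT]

  ┃                                  ┃               
  ┃                                  ┃               
  ┃                                  ┃               
  ┃                                  ┃               
  ┃                                  ┃               
  ┃                                  ┃               
━━┃                                  ┃               
ea┃                                  ┃               
──┃                                  ┃               
 9┃                                  ┃               
  ┗━━━━━━━━━━━━━━━━━━━━━━━━━━━━━━━━━━┛               
--------------------------┃                          
       0       0       0  ┃                          
       0#CIRC!         0  ┃                          
       0       0       0  ┃                          
       0       0       0  ┃                          
       0       0       0  ┃                          
       0       0Test      ┃                          
       0       0       0  ┃                          
       0       0       0  ┃                          
━━━━━━━━━━━━━━━━━━━━━━━━━━┛                          
                                                     


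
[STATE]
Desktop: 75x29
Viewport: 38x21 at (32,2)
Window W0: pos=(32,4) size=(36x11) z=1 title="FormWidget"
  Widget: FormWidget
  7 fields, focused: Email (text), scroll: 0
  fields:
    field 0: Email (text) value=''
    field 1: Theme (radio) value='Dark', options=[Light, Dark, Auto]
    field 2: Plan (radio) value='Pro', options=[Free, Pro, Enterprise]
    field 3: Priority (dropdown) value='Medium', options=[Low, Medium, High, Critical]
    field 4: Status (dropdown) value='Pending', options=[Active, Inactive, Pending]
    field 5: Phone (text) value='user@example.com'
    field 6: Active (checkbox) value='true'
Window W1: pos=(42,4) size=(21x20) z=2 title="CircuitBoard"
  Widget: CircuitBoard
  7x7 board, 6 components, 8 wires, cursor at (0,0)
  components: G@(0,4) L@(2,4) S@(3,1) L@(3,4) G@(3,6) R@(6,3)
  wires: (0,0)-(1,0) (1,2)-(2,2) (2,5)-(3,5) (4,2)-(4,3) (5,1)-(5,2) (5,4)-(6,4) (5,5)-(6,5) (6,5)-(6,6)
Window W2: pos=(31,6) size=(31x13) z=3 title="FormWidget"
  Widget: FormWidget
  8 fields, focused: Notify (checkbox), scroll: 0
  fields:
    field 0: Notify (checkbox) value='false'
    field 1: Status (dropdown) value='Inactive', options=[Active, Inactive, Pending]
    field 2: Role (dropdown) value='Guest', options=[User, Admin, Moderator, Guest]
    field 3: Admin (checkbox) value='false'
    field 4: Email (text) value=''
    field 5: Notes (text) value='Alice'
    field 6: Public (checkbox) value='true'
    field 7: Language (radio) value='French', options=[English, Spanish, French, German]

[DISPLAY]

                                      
                                      
┏━━━━━━━━━┏━━━━━━━━━━━━━━━━━━━┓━━━━┓  
┃ FormWidg┃ CircuitBoard      ┃    ┃  
━━━━━━━━━━━━━━━━━━━━━━━━━━━━━┓┨────┨  
 FormWidget                  ┃┃   ]┃  
─────────────────────────────┨┃ark ┃  
> Notify:     [ ]            ┃┃o  (┃  
  Status:     [Inactive    ▼]┃┃  ▼]┃  
  Role:       [Guest       ▼]┃┃  ▼]┃  
  Admin:      [ ]            ┃┃m  ]┃  
  Email:      [             ]┃┃    ┃  
  Notes:      [Alice        ]┃┃━━━━┛  
  Public:     [x]            ┃┃       
  Language:   ( ) English  ( ┃┃       
                             ┃┃       
━━━━━━━━━━━━━━━━━━━━━━━━━━━━━┛┃       
          ┃                   ┃       
          ┃6               R  ┃       
          ┃Cursor: (0,0)      ┃       
          ┃                   ┃       


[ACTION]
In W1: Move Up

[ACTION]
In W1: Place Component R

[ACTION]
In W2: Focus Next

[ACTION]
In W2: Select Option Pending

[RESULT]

                                      
                                      
┏━━━━━━━━━┏━━━━━━━━━━━━━━━━━━━┓━━━━┓  
┃ FormWidg┃ CircuitBoard      ┃    ┃  
━━━━━━━━━━━━━━━━━━━━━━━━━━━━━┓┨────┨  
 FormWidget                  ┃┃   ]┃  
─────────────────────────────┨┃ark ┃  
  Notify:     [ ]            ┃┃o  (┃  
> Status:     [Pending     ▼]┃┃  ▼]┃  
  Role:       [Guest       ▼]┃┃  ▼]┃  
  Admin:      [ ]            ┃┃m  ]┃  
  Email:      [             ]┃┃    ┃  
  Notes:      [Alice        ]┃┃━━━━┛  
  Public:     [x]            ┃┃       
  Language:   ( ) English  ( ┃┃       
                             ┃┃       
━━━━━━━━━━━━━━━━━━━━━━━━━━━━━┛┃       
          ┃                   ┃       
          ┃6               R  ┃       
          ┃Cursor: (0,0)      ┃       
          ┃                   ┃       


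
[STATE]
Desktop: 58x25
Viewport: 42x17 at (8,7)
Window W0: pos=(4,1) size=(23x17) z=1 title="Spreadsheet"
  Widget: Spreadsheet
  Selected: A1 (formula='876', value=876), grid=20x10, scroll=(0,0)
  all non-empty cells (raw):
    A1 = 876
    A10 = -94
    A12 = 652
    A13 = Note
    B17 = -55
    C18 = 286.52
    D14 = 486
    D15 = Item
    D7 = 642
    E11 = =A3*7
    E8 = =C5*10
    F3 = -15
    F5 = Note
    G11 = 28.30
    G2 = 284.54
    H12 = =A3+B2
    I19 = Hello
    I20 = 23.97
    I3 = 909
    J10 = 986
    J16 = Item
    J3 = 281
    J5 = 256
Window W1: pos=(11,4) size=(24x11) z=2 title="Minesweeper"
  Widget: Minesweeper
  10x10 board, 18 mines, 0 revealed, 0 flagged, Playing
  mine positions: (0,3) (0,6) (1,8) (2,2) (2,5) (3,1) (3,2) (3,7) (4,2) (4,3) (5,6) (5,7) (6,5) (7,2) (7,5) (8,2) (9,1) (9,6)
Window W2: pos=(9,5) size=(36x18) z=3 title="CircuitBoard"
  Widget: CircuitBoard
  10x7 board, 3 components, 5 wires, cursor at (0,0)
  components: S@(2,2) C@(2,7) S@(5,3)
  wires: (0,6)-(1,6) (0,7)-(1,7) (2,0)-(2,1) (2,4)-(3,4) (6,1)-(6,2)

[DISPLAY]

 ┠──────────────────────────────────┨     
 ┃   0 1 2 3 4 5 6 7 8 9            ┃     
 ┃0  [.]                      ·   · ┃     
 ┃                            │   │ ┃     
 ┃1                           ·   · ┃     
 ┃                                  ┃     
 ┃2   · ─ ·   S       ·           C ┃     
 ┃                    │             ┃     
 ┃3                   ·             ┃     
 ┃                                  ┃     
━┃4                                 ┃     
 ┃                                  ┃     
 ┃5               S                 ┃     
 ┃                                  ┃     
 ┃6       · ─ ·                     ┃     
 ┗━━━━━━━━━━━━━━━━━━━━━━━━━━━━━━━━━━┛     
                                          


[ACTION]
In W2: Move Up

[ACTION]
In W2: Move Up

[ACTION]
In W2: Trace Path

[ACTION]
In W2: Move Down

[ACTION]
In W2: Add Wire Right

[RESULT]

 ┠──────────────────────────────────┨     
 ┃   0 1 2 3 4 5 6 7 8 9            ┃     
 ┃0                           ·   · ┃     
 ┃                            │   │ ┃     
 ┃1  [.]─ ·                   ·   · ┃     
 ┃                                  ┃     
 ┃2   · ─ ·   S       ·           C ┃     
 ┃                    │             ┃     
 ┃3                   ·             ┃     
 ┃                                  ┃     
━┃4                                 ┃     
 ┃                                  ┃     
 ┃5               S                 ┃     
 ┃                                  ┃     
 ┃6       · ─ ·                     ┃     
 ┗━━━━━━━━━━━━━━━━━━━━━━━━━━━━━━━━━━┛     
                                          


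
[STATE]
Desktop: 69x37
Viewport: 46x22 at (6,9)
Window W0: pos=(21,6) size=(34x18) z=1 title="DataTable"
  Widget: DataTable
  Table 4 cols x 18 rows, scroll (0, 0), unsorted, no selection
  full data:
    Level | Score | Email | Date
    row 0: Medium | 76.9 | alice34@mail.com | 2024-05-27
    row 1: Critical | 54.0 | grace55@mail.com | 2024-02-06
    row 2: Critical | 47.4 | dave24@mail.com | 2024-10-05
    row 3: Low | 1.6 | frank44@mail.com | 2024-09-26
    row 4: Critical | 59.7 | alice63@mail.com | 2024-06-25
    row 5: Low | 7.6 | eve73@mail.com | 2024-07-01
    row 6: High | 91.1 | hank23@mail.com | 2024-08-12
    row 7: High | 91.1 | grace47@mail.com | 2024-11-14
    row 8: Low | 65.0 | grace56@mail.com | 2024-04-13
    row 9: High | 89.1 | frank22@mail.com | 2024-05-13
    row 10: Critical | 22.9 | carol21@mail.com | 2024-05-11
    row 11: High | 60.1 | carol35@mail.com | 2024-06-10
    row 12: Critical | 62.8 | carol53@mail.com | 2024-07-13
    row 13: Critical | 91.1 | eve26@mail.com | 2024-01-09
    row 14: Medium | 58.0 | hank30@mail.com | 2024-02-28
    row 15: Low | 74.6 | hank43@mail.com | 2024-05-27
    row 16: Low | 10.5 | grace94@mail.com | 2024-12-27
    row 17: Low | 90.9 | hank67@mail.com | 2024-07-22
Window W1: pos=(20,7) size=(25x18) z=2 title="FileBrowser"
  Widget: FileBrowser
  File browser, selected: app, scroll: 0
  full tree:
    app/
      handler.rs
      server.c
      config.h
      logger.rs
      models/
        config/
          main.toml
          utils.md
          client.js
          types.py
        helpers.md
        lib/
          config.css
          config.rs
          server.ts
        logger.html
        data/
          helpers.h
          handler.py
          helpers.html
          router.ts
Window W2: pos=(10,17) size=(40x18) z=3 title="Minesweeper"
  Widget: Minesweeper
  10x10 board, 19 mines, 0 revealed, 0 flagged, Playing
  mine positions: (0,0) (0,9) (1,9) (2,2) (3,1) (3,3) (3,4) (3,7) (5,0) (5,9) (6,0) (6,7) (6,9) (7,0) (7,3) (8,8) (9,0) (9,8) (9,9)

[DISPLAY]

              ┠───────────────────────┨       
              ┃> [-] app/             ┃───────
              ┃    handler.rs         ┃mail.co
              ┃    server.c           ┃mail.co
              ┃    config.h           ┃ail.com
              ┃    logger.rs          ┃mail.co
              ┃    [+] models/        ┃mail.co
              ┃                       ┃il.com 
    ┏━━━━━━━━━━━━━━━━━━━━━━━━━━━━━━━━━━━━━━┓om
    ┃ Minesweeper                          ┃co
    ┠──────────────────────────────────────┨co
    ┃■■■■■■■■■■                            ┃co
    ┃■■■■■■■■■■                            ┃co
    ┃■■■■■■■■■■                            ┃co
    ┃■■■■■■■■■■                            ┃━━
    ┃■■■■■■■■■■                            ┃  
    ┃■■■■■■■■■■                            ┃  
    ┃■■■■■■■■■■                            ┃  
    ┃■■■■■■■■■■                            ┃  
    ┃■■■■■■■■■■                            ┃  
    ┃■■■■■■■■■■                            ┃  
    ┃                                      ┃  


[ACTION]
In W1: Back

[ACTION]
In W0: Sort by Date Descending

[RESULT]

              ┠───────────────────────┨       
              ┃> [-] app/             ┃───────
              ┃    handler.rs         ┃mail.co
              ┃    server.c           ┃mail.co
              ┃    config.h           ┃ail.com
              ┃    logger.rs          ┃mail.co
              ┃    [+] models/        ┃ail.com
              ┃                       ┃ail.com
    ┏━━━━━━━━━━━━━━━━━━━━━━━━━━━━━━━━━━━━━━┓co
    ┃ Minesweeper                          ┃m 
    ┠──────────────────────────────────────┨co
    ┃■■■■■■■■■■                            ┃co
    ┃■■■■■■■■■■                            ┃co
    ┃■■■■■■■■■■                            ┃om
    ┃■■■■■■■■■■                            ┃━━
    ┃■■■■■■■■■■                            ┃  
    ┃■■■■■■■■■■                            ┃  
    ┃■■■■■■■■■■                            ┃  
    ┃■■■■■■■■■■                            ┃  
    ┃■■■■■■■■■■                            ┃  
    ┃■■■■■■■■■■                            ┃  
    ┃                                      ┃  


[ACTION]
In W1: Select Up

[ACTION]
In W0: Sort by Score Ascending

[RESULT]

              ┠───────────────────────┨       
              ┃> [-] app/             ┃───────
              ┃    handler.rs         ┃mail.co
              ┃    server.c           ┃il.com 
              ┃    config.h           ┃mail.co
              ┃    logger.rs          ┃mail.co
              ┃    [+] models/        ┃ail.com
              ┃                       ┃mail.co
    ┏━━━━━━━━━━━━━━━━━━━━━━━━━━━━━━━━━━━━━━┓om
    ┃ Minesweeper                          ┃co
    ┠──────────────────────────────────────┨co
    ┃■■■■■■■■■■                            ┃co
    ┃■■■■■■■■■■                            ┃co
    ┃■■■■■■■■■■                            ┃om
    ┃■■■■■■■■■■                            ┃━━
    ┃■■■■■■■■■■                            ┃  
    ┃■■■■■■■■■■                            ┃  
    ┃■■■■■■■■■■                            ┃  
    ┃■■■■■■■■■■                            ┃  
    ┃■■■■■■■■■■                            ┃  
    ┃■■■■■■■■■■                            ┃  
    ┃                                      ┃  


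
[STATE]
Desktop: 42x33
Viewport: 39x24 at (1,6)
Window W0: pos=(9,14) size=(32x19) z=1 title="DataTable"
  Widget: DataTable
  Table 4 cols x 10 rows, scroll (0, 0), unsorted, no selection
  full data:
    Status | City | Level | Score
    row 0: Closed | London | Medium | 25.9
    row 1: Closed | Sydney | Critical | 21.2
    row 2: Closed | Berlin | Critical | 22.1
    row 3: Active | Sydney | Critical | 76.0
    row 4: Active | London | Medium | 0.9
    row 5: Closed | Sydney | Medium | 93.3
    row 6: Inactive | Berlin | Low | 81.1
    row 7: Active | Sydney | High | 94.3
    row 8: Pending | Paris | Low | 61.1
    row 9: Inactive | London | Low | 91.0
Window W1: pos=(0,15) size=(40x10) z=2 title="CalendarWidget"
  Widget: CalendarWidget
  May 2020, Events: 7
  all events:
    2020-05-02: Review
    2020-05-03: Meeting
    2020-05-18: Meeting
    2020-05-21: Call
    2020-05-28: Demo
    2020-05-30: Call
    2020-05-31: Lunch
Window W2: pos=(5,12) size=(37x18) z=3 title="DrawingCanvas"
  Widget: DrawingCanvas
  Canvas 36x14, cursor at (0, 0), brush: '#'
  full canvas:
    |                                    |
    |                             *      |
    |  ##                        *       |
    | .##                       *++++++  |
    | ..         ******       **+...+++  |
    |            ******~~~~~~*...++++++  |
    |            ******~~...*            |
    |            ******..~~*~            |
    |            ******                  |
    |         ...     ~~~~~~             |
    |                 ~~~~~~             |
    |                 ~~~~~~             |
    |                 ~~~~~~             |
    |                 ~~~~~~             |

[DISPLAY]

                                       
                                       
                                       
                                       
                                       
                                       
    ┏━━━━━━━━━━━━━━━━━━━━━━━━━━━━━━━━━━
    ┃ DrawingCanvas                    
    ┠──────────────────────────────────
━━━━┃+                                 
 Cal┃                             *    
────┃  ##                        *     
    ┃ .##                       *++++++
Mo T┃ ..         ******       **+...+++
    ┃            ******~~~~~~*...++++++
 4  ┃            ******~~...*          
11 1┃            ******..~~*~          
18* ┃            ******                
━━━━┃         ...     ~~~~~~           
    ┃                 ~~~~~~           
    ┃                 ~~~~~~           
    ┃                 ~~~~~~           
    ┃                 ~~~~~~           
    ┗━━━━━━━━━━━━━━━━━━━━━━━━━━━━━━━━━━


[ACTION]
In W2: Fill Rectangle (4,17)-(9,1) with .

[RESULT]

                                       
                                       
                                       
                                       
                                       
                                       
    ┏━━━━━━━━━━━━━━━━━━━━━━━━━━━━━━━━━━
    ┃ DrawingCanvas                    
    ┠──────────────────────────────────
━━━━┃+                                 
 Cal┃                             *    
────┃  ##                        *     
    ┃ .##                       *++++++
Mo T┃ .................       **+...+++
    ┃ .................~~~~~~*...++++++
 4  ┃ .................~~...*          
11 1┃ ...................~~*~          
18* ┃ .................                
━━━━┃ .................~~~~~           
    ┃                 ~~~~~~           
    ┃                 ~~~~~~           
    ┃                 ~~~~~~           
    ┃                 ~~~~~~           
    ┗━━━━━━━━━━━━━━━━━━━━━━━━━━━━━━━━━━


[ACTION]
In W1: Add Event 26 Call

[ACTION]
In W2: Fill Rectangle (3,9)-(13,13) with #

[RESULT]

                                       
                                       
                                       
                                       
                                       
                                       
    ┏━━━━━━━━━━━━━━━━━━━━━━━━━━━━━━━━━━
    ┃ DrawingCanvas                    
    ┠──────────────────────────────────
━━━━┃+                                 
 Cal┃                             *    
────┃  ##                        *     
    ┃ .##     #####             *++++++
Mo T┃ ........#####....       **+...+++
    ┃ ........#####....~~~~~~*...++++++
 4  ┃ ........#####....~~...*          
11 1┃ ........#####......~~*~          
18* ┃ ........#####....                
━━━━┃ ........#####....~~~~~           
    ┃         #####   ~~~~~~           
    ┃         #####   ~~~~~~           
    ┃         #####   ~~~~~~           
    ┃         #####   ~~~~~~           
    ┗━━━━━━━━━━━━━━━━━━━━━━━━━━━━━━━━━━


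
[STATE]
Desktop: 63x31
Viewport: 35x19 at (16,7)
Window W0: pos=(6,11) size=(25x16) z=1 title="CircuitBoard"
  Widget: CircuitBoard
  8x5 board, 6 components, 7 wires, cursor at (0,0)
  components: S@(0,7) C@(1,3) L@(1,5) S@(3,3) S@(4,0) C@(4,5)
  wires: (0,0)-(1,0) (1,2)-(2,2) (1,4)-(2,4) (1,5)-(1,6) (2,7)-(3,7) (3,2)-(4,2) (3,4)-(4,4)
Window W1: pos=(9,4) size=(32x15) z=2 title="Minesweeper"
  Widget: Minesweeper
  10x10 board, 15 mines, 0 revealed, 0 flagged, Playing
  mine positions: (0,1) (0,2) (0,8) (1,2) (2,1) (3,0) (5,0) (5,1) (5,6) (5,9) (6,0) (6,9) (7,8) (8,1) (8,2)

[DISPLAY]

■■■■                    ┃          
■■■■                    ┃          
■■■■                    ┃          
■■■■                    ┃          
■■■■                    ┃          
■■■■                    ┃          
■■■■                    ┃          
■■■■                    ┃          
■■■■                    ┃          
■■■■                    ┃          
                        ┃          
━━━━━━━━━━━━━━━━━━━━━━━━┛          
   ·       ·  ┃                    
              ┃                    
   ·   S   ·  ┃                    
   │       │  ┃                    
   ·       ·  ┃                    
0,0)          ┃                    
              ┃                    


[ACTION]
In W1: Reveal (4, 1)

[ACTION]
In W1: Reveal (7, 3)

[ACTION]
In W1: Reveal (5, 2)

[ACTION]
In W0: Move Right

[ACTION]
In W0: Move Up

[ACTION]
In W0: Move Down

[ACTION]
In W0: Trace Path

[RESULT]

■■■■                    ┃          
■■■■                    ┃          
■■■■                    ┃          
■■■■                    ┃          
■■■■                    ┃          
■■■■                    ┃          
■■■■                    ┃          
■■■■                    ┃          
■■■■                    ┃          
■■■■                    ┃          
                        ┃          
━━━━━━━━━━━━━━━━━━━━━━━━┛          
   ·       ·  ┃                    
              ┃                    
   ·   S   ·  ┃                    
   │       │  ┃                    
   ·       ·  ┃                    
1,1)  Trace: N┃                    
              ┃                    
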